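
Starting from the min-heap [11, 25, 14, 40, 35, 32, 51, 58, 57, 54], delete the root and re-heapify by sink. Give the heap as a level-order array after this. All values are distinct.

remove root 11; move last element 54 to root → [54, 25, 14, 40, 35, 32, 51, 58, 57]
54 vs smaller child 14 at index 2, swap → [14, 25, 54, 40, 35, 32, 51, 58, 57]
54 vs smaller child 32 at index 5, swap → [14, 25, 32, 40, 35, 54, 51, 58, 57]

[14, 25, 32, 40, 35, 54, 51, 58, 57]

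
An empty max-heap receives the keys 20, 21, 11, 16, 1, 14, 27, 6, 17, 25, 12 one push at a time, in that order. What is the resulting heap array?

[27, 25, 21, 17, 20, 11, 14, 6, 16, 1, 12]

Insert 20:
  append 20 at index 0 → [20] (no swap needed)
Insert 21:
  append 21 at index 1 → [20, 21]
  21 > parent 20 at index 0, swap → [21, 20]
Insert 11:
  append 11 at index 2 → [21, 20, 11] (no swap needed)
Insert 16:
  append 16 at index 3 → [21, 20, 11, 16] (no swap needed)
Insert 1:
  append 1 at index 4 → [21, 20, 11, 16, 1] (no swap needed)
Insert 14:
  append 14 at index 5 → [21, 20, 11, 16, 1, 14]
  14 > parent 11 at index 2, swap → [21, 20, 14, 16, 1, 11]
Insert 27:
  append 27 at index 6 → [21, 20, 14, 16, 1, 11, 27]
  27 > parent 14 at index 2, swap → [21, 20, 27, 16, 1, 11, 14]
  27 > parent 21 at index 0, swap → [27, 20, 21, 16, 1, 11, 14]
Insert 6:
  append 6 at index 7 → [27, 20, 21, 16, 1, 11, 14, 6] (no swap needed)
Insert 17:
  append 17 at index 8 → [27, 20, 21, 16, 1, 11, 14, 6, 17]
  17 > parent 16 at index 3, swap → [27, 20, 21, 17, 1, 11, 14, 6, 16]
Insert 25:
  append 25 at index 9 → [27, 20, 21, 17, 1, 11, 14, 6, 16, 25]
  25 > parent 1 at index 4, swap → [27, 20, 21, 17, 25, 11, 14, 6, 16, 1]
  25 > parent 20 at index 1, swap → [27, 25, 21, 17, 20, 11, 14, 6, 16, 1]
Insert 12:
  append 12 at index 10 → [27, 25, 21, 17, 20, 11, 14, 6, 16, 1, 12] (no swap needed)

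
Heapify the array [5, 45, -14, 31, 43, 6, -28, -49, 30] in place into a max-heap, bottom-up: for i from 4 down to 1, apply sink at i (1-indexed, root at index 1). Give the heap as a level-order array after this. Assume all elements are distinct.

sift down from index 4: already satisfies heap property
sift down from index 3:
  -14 vs larger child 6 at index 6, swap → [5, 45, 6, 31, 43, -14, -28, -49, 30]
sift down from index 2: already satisfies heap property
sift down from index 1:
  5 vs larger child 45 at index 2, swap → [45, 5, 6, 31, 43, -14, -28, -49, 30]
  5 vs larger child 43 at index 5, swap → [45, 43, 6, 31, 5, -14, -28, -49, 30]

[45, 43, 6, 31, 5, -14, -28, -49, 30]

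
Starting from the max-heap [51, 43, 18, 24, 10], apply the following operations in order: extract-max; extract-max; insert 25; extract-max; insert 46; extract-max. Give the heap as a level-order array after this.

extract-max → returns 51:
  remove root 51; move last element 10 to root → [10, 43, 18, 24]
  10 vs larger child 43 at index 1, swap → [43, 10, 18, 24]
  10 vs only child 24 at index 3, swap → [43, 24, 18, 10]
extract-max → returns 43:
  remove root 43; move last element 10 to root → [10, 24, 18]
  10 vs larger child 24 at index 1, swap → [24, 10, 18]
insert 25:
  append 25 at index 3 → [24, 10, 18, 25]
  25 > parent 10 at index 1, swap → [24, 25, 18, 10]
  25 > parent 24 at index 0, swap → [25, 24, 18, 10]
extract-max → returns 25:
  remove root 25; move last element 10 to root → [10, 24, 18]
  10 vs larger child 24 at index 1, swap → [24, 10, 18]
insert 46:
  append 46 at index 3 → [24, 10, 18, 46]
  46 > parent 10 at index 1, swap → [24, 46, 18, 10]
  46 > parent 24 at index 0, swap → [46, 24, 18, 10]
extract-max → returns 46:
  remove root 46; move last element 10 to root → [10, 24, 18]
  10 vs larger child 24 at index 1, swap → [24, 10, 18]

[24, 10, 18]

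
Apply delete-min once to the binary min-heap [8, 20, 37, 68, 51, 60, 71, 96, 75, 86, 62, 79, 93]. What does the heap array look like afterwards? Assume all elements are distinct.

remove root 8; move last element 93 to root → [93, 20, 37, 68, 51, 60, 71, 96, 75, 86, 62, 79]
93 vs smaller child 20 at index 1, swap → [20, 93, 37, 68, 51, 60, 71, 96, 75, 86, 62, 79]
93 vs smaller child 51 at index 4, swap → [20, 51, 37, 68, 93, 60, 71, 96, 75, 86, 62, 79]
93 vs smaller child 62 at index 10, swap → [20, 51, 37, 68, 62, 60, 71, 96, 75, 86, 93, 79]

[20, 51, 37, 68, 62, 60, 71, 96, 75, 86, 93, 79]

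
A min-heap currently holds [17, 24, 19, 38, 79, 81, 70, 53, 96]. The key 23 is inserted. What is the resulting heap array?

append 23 at index 9 → [17, 24, 19, 38, 79, 81, 70, 53, 96, 23]
23 < parent 79 at index 4, swap → [17, 24, 19, 38, 23, 81, 70, 53, 96, 79]
23 < parent 24 at index 1, swap → [17, 23, 19, 38, 24, 81, 70, 53, 96, 79]

[17, 23, 19, 38, 24, 81, 70, 53, 96, 79]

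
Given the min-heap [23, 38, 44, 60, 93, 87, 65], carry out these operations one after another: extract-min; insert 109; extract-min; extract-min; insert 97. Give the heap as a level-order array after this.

extract-min → returns 23:
  remove root 23; move last element 65 to root → [65, 38, 44, 60, 93, 87]
  65 vs smaller child 38 at index 1, swap → [38, 65, 44, 60, 93, 87]
  65 vs smaller child 60 at index 3, swap → [38, 60, 44, 65, 93, 87]
insert 109:
  append 109 at index 6 → [38, 60, 44, 65, 93, 87, 109] (no swap needed)
extract-min → returns 38:
  remove root 38; move last element 109 to root → [109, 60, 44, 65, 93, 87]
  109 vs smaller child 44 at index 2, swap → [44, 60, 109, 65, 93, 87]
  109 vs only child 87 at index 5, swap → [44, 60, 87, 65, 93, 109]
extract-min → returns 44:
  remove root 44; move last element 109 to root → [109, 60, 87, 65, 93]
  109 vs smaller child 60 at index 1, swap → [60, 109, 87, 65, 93]
  109 vs smaller child 65 at index 3, swap → [60, 65, 87, 109, 93]
insert 97:
  append 97 at index 5 → [60, 65, 87, 109, 93, 97] (no swap needed)

[60, 65, 87, 109, 93, 97]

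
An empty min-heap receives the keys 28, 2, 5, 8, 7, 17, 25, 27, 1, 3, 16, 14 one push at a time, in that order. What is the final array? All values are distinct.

Insert 28:
  append 28 at index 0 → [28] (no swap needed)
Insert 2:
  append 2 at index 1 → [28, 2]
  2 < parent 28 at index 0, swap → [2, 28]
Insert 5:
  append 5 at index 2 → [2, 28, 5] (no swap needed)
Insert 8:
  append 8 at index 3 → [2, 28, 5, 8]
  8 < parent 28 at index 1, swap → [2, 8, 5, 28]
Insert 7:
  append 7 at index 4 → [2, 8, 5, 28, 7]
  7 < parent 8 at index 1, swap → [2, 7, 5, 28, 8]
Insert 17:
  append 17 at index 5 → [2, 7, 5, 28, 8, 17] (no swap needed)
Insert 25:
  append 25 at index 6 → [2, 7, 5, 28, 8, 17, 25] (no swap needed)
Insert 27:
  append 27 at index 7 → [2, 7, 5, 28, 8, 17, 25, 27]
  27 < parent 28 at index 3, swap → [2, 7, 5, 27, 8, 17, 25, 28]
Insert 1:
  append 1 at index 8 → [2, 7, 5, 27, 8, 17, 25, 28, 1]
  1 < parent 27 at index 3, swap → [2, 7, 5, 1, 8, 17, 25, 28, 27]
  1 < parent 7 at index 1, swap → [2, 1, 5, 7, 8, 17, 25, 28, 27]
  1 < parent 2 at index 0, swap → [1, 2, 5, 7, 8, 17, 25, 28, 27]
Insert 3:
  append 3 at index 9 → [1, 2, 5, 7, 8, 17, 25, 28, 27, 3]
  3 < parent 8 at index 4, swap → [1, 2, 5, 7, 3, 17, 25, 28, 27, 8]
Insert 16:
  append 16 at index 10 → [1, 2, 5, 7, 3, 17, 25, 28, 27, 8, 16] (no swap needed)
Insert 14:
  append 14 at index 11 → [1, 2, 5, 7, 3, 17, 25, 28, 27, 8, 16, 14]
  14 < parent 17 at index 5, swap → [1, 2, 5, 7, 3, 14, 25, 28, 27, 8, 16, 17]

[1, 2, 5, 7, 3, 14, 25, 28, 27, 8, 16, 17]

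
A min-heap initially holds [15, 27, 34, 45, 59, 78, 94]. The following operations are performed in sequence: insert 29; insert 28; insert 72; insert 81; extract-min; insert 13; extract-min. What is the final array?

insert 29:
  append 29 at index 7 → [15, 27, 34, 45, 59, 78, 94, 29]
  29 < parent 45 at index 3, swap → [15, 27, 34, 29, 59, 78, 94, 45]
insert 28:
  append 28 at index 8 → [15, 27, 34, 29, 59, 78, 94, 45, 28]
  28 < parent 29 at index 3, swap → [15, 27, 34, 28, 59, 78, 94, 45, 29]
insert 72:
  append 72 at index 9 → [15, 27, 34, 28, 59, 78, 94, 45, 29, 72] (no swap needed)
insert 81:
  append 81 at index 10 → [15, 27, 34, 28, 59, 78, 94, 45, 29, 72, 81] (no swap needed)
extract-min → returns 15:
  remove root 15; move last element 81 to root → [81, 27, 34, 28, 59, 78, 94, 45, 29, 72]
  81 vs smaller child 27 at index 1, swap → [27, 81, 34, 28, 59, 78, 94, 45, 29, 72]
  81 vs smaller child 28 at index 3, swap → [27, 28, 34, 81, 59, 78, 94, 45, 29, 72]
  81 vs smaller child 29 at index 8, swap → [27, 28, 34, 29, 59, 78, 94, 45, 81, 72]
insert 13:
  append 13 at index 10 → [27, 28, 34, 29, 59, 78, 94, 45, 81, 72, 13]
  13 < parent 59 at index 4, swap → [27, 28, 34, 29, 13, 78, 94, 45, 81, 72, 59]
  13 < parent 28 at index 1, swap → [27, 13, 34, 29, 28, 78, 94, 45, 81, 72, 59]
  13 < parent 27 at index 0, swap → [13, 27, 34, 29, 28, 78, 94, 45, 81, 72, 59]
extract-min → returns 13:
  remove root 13; move last element 59 to root → [59, 27, 34, 29, 28, 78, 94, 45, 81, 72]
  59 vs smaller child 27 at index 1, swap → [27, 59, 34, 29, 28, 78, 94, 45, 81, 72]
  59 vs smaller child 28 at index 4, swap → [27, 28, 34, 29, 59, 78, 94, 45, 81, 72]

[27, 28, 34, 29, 59, 78, 94, 45, 81, 72]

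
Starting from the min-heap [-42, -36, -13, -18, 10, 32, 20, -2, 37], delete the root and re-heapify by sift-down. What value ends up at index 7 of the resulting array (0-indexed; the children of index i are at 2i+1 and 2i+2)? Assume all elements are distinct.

37

remove root -42; move last element 37 to root → [37, -36, -13, -18, 10, 32, 20, -2]
37 vs smaller child -36 at index 1, swap → [-36, 37, -13, -18, 10, 32, 20, -2]
37 vs smaller child -18 at index 3, swap → [-36, -18, -13, 37, 10, 32, 20, -2]
37 vs only child -2 at index 7, swap → [-36, -18, -13, -2, 10, 32, 20, 37]
resulting array: [-36, -18, -13, -2, 10, 32, 20, 37]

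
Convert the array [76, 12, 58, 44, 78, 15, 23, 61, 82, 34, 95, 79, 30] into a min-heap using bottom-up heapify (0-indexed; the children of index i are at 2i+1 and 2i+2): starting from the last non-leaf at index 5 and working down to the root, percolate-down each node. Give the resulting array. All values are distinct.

[12, 34, 15, 44, 76, 30, 23, 61, 82, 78, 95, 79, 58]

sift down from index 5: already satisfies heap property
sift down from index 4:
  78 vs smaller child 34 at index 9, swap → [76, 12, 58, 44, 34, 15, 23, 61, 82, 78, 95, 79, 30]
sift down from index 3: already satisfies heap property
sift down from index 2:
  58 vs smaller child 15 at index 5, swap → [76, 12, 15, 44, 34, 58, 23, 61, 82, 78, 95, 79, 30]
  58 vs smaller child 30 at index 12, swap → [76, 12, 15, 44, 34, 30, 23, 61, 82, 78, 95, 79, 58]
sift down from index 1: already satisfies heap property
sift down from index 0:
  76 vs smaller child 12 at index 1, swap → [12, 76, 15, 44, 34, 30, 23, 61, 82, 78, 95, 79, 58]
  76 vs smaller child 34 at index 4, swap → [12, 34, 15, 44, 76, 30, 23, 61, 82, 78, 95, 79, 58]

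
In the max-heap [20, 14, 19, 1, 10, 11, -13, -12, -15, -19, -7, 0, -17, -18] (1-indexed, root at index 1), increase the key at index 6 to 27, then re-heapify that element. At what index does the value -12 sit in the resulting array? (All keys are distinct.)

8

set index 6 from 11 to 27 → [20, 14, 19, 1, 10, 27, -13, -12, -15, -19, -7, 0, -17, -18]
27 > parent 19 at index 3, swap → [20, 14, 27, 1, 10, 19, -13, -12, -15, -19, -7, 0, -17, -18]
27 > parent 20 at index 1, swap → [27, 14, 20, 1, 10, 19, -13, -12, -15, -19, -7, 0, -17, -18]
resulting array: [27, 14, 20, 1, 10, 19, -13, -12, -15, -19, -7, 0, -17, -18]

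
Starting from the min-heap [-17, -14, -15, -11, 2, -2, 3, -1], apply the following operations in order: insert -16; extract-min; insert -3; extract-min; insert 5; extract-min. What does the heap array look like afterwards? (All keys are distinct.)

[-14, -11, -3, -1, 2, -2, 3, 5]

insert -16:
  append -16 at index 8 → [-17, -14, -15, -11, 2, -2, 3, -1, -16]
  -16 < parent -11 at index 3, swap → [-17, -14, -15, -16, 2, -2, 3, -1, -11]
  -16 < parent -14 at index 1, swap → [-17, -16, -15, -14, 2, -2, 3, -1, -11]
extract-min → returns -17:
  remove root -17; move last element -11 to root → [-11, -16, -15, -14, 2, -2, 3, -1]
  -11 vs smaller child -16 at index 1, swap → [-16, -11, -15, -14, 2, -2, 3, -1]
  -11 vs smaller child -14 at index 3, swap → [-16, -14, -15, -11, 2, -2, 3, -1]
insert -3:
  append -3 at index 8 → [-16, -14, -15, -11, 2, -2, 3, -1, -3] (no swap needed)
extract-min → returns -16:
  remove root -16; move last element -3 to root → [-3, -14, -15, -11, 2, -2, 3, -1]
  -3 vs smaller child -15 at index 2, swap → [-15, -14, -3, -11, 2, -2, 3, -1]
insert 5:
  append 5 at index 8 → [-15, -14, -3, -11, 2, -2, 3, -1, 5] (no swap needed)
extract-min → returns -15:
  remove root -15; move last element 5 to root → [5, -14, -3, -11, 2, -2, 3, -1]
  5 vs smaller child -14 at index 1, swap → [-14, 5, -3, -11, 2, -2, 3, -1]
  5 vs smaller child -11 at index 3, swap → [-14, -11, -3, 5, 2, -2, 3, -1]
  5 vs only child -1 at index 7, swap → [-14, -11, -3, -1, 2, -2, 3, 5]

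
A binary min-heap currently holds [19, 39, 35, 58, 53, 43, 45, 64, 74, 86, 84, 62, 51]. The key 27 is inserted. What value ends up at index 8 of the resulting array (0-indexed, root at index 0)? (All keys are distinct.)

74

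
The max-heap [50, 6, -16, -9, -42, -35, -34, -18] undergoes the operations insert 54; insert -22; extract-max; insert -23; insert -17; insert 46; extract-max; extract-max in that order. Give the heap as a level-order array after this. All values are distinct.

insert 54:
  append 54 at index 8 → [50, 6, -16, -9, -42, -35, -34, -18, 54]
  54 > parent -9 at index 3, swap → [50, 6, -16, 54, -42, -35, -34, -18, -9]
  54 > parent 6 at index 1, swap → [50, 54, -16, 6, -42, -35, -34, -18, -9]
  54 > parent 50 at index 0, swap → [54, 50, -16, 6, -42, -35, -34, -18, -9]
insert -22:
  append -22 at index 9 → [54, 50, -16, 6, -42, -35, -34, -18, -9, -22]
  -22 > parent -42 at index 4, swap → [54, 50, -16, 6, -22, -35, -34, -18, -9, -42]
extract-max → returns 54:
  remove root 54; move last element -42 to root → [-42, 50, -16, 6, -22, -35, -34, -18, -9]
  -42 vs larger child 50 at index 1, swap → [50, -42, -16, 6, -22, -35, -34, -18, -9]
  -42 vs larger child 6 at index 3, swap → [50, 6, -16, -42, -22, -35, -34, -18, -9]
  -42 vs larger child -9 at index 8, swap → [50, 6, -16, -9, -22, -35, -34, -18, -42]
insert -23:
  append -23 at index 9 → [50, 6, -16, -9, -22, -35, -34, -18, -42, -23] (no swap needed)
insert -17:
  append -17 at index 10 → [50, 6, -16, -9, -22, -35, -34, -18, -42, -23, -17]
  -17 > parent -22 at index 4, swap → [50, 6, -16, -9, -17, -35, -34, -18, -42, -23, -22]
insert 46:
  append 46 at index 11 → [50, 6, -16, -9, -17, -35, -34, -18, -42, -23, -22, 46]
  46 > parent -35 at index 5, swap → [50, 6, -16, -9, -17, 46, -34, -18, -42, -23, -22, -35]
  46 > parent -16 at index 2, swap → [50, 6, 46, -9, -17, -16, -34, -18, -42, -23, -22, -35]
extract-max → returns 50:
  remove root 50; move last element -35 to root → [-35, 6, 46, -9, -17, -16, -34, -18, -42, -23, -22]
  -35 vs larger child 46 at index 2, swap → [46, 6, -35, -9, -17, -16, -34, -18, -42, -23, -22]
  -35 vs larger child -16 at index 5, swap → [46, 6, -16, -9, -17, -35, -34, -18, -42, -23, -22]
extract-max → returns 46:
  remove root 46; move last element -22 to root → [-22, 6, -16, -9, -17, -35, -34, -18, -42, -23]
  -22 vs larger child 6 at index 1, swap → [6, -22, -16, -9, -17, -35, -34, -18, -42, -23]
  -22 vs larger child -9 at index 3, swap → [6, -9, -16, -22, -17, -35, -34, -18, -42, -23]
  -22 vs larger child -18 at index 7, swap → [6, -9, -16, -18, -17, -35, -34, -22, -42, -23]

[6, -9, -16, -18, -17, -35, -34, -22, -42, -23]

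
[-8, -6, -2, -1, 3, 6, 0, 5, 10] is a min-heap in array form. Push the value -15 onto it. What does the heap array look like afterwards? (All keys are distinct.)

append -15 at index 9 → [-8, -6, -2, -1, 3, 6, 0, 5, 10, -15]
-15 < parent 3 at index 4, swap → [-8, -6, -2, -1, -15, 6, 0, 5, 10, 3]
-15 < parent -6 at index 1, swap → [-8, -15, -2, -1, -6, 6, 0, 5, 10, 3]
-15 < parent -8 at index 0, swap → [-15, -8, -2, -1, -6, 6, 0, 5, 10, 3]

[-15, -8, -2, -1, -6, 6, 0, 5, 10, 3]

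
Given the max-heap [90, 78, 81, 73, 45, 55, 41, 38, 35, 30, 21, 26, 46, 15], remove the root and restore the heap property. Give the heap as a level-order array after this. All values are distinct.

[81, 78, 55, 73, 45, 46, 41, 38, 35, 30, 21, 26, 15]

remove root 90; move last element 15 to root → [15, 78, 81, 73, 45, 55, 41, 38, 35, 30, 21, 26, 46]
15 vs larger child 81 at index 2, swap → [81, 78, 15, 73, 45, 55, 41, 38, 35, 30, 21, 26, 46]
15 vs larger child 55 at index 5, swap → [81, 78, 55, 73, 45, 15, 41, 38, 35, 30, 21, 26, 46]
15 vs larger child 46 at index 12, swap → [81, 78, 55, 73, 45, 46, 41, 38, 35, 30, 21, 26, 15]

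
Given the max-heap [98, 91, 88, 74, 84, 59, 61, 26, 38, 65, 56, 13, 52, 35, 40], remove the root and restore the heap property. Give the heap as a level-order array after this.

[91, 84, 88, 74, 65, 59, 61, 26, 38, 40, 56, 13, 52, 35]

remove root 98; move last element 40 to root → [40, 91, 88, 74, 84, 59, 61, 26, 38, 65, 56, 13, 52, 35]
40 vs larger child 91 at index 1, swap → [91, 40, 88, 74, 84, 59, 61, 26, 38, 65, 56, 13, 52, 35]
40 vs larger child 84 at index 4, swap → [91, 84, 88, 74, 40, 59, 61, 26, 38, 65, 56, 13, 52, 35]
40 vs larger child 65 at index 9, swap → [91, 84, 88, 74, 65, 59, 61, 26, 38, 40, 56, 13, 52, 35]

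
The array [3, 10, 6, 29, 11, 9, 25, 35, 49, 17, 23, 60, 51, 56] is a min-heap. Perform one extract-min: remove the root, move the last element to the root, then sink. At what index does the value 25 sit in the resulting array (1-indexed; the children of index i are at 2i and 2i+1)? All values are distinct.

7

remove root 3; move last element 56 to root → [56, 10, 6, 29, 11, 9, 25, 35, 49, 17, 23, 60, 51]
56 vs smaller child 6 at index 3, swap → [6, 10, 56, 29, 11, 9, 25, 35, 49, 17, 23, 60, 51]
56 vs smaller child 9 at index 6, swap → [6, 10, 9, 29, 11, 56, 25, 35, 49, 17, 23, 60, 51]
56 vs smaller child 51 at index 13, swap → [6, 10, 9, 29, 11, 51, 25, 35, 49, 17, 23, 60, 56]
resulting array: [6, 10, 9, 29, 11, 51, 25, 35, 49, 17, 23, 60, 56]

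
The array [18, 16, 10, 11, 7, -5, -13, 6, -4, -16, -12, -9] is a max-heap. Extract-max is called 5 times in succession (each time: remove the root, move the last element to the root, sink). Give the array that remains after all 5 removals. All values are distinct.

[6, -4, -5, -9, -12, -16, -13]

extract-max #1 returns 18:
  remove root 18; move last element -9 to root → [-9, 16, 10, 11, 7, -5, -13, 6, -4, -16, -12]
  -9 vs larger child 16 at index 1, swap → [16, -9, 10, 11, 7, -5, -13, 6, -4, -16, -12]
  -9 vs larger child 11 at index 3, swap → [16, 11, 10, -9, 7, -5, -13, 6, -4, -16, -12]
  -9 vs larger child 6 at index 7, swap → [16, 11, 10, 6, 7, -5, -13, -9, -4, -16, -12]
extract-max #2 returns 16:
  remove root 16; move last element -12 to root → [-12, 11, 10, 6, 7, -5, -13, -9, -4, -16]
  -12 vs larger child 11 at index 1, swap → [11, -12, 10, 6, 7, -5, -13, -9, -4, -16]
  -12 vs larger child 7 at index 4, swap → [11, 7, 10, 6, -12, -5, -13, -9, -4, -16]
extract-max #3 returns 11:
  remove root 11; move last element -16 to root → [-16, 7, 10, 6, -12, -5, -13, -9, -4]
  -16 vs larger child 10 at index 2, swap → [10, 7, -16, 6, -12, -5, -13, -9, -4]
  -16 vs larger child -5 at index 5, swap → [10, 7, -5, 6, -12, -16, -13, -9, -4]
extract-max #4 returns 10:
  remove root 10; move last element -4 to root → [-4, 7, -5, 6, -12, -16, -13, -9]
  -4 vs larger child 7 at index 1, swap → [7, -4, -5, 6, -12, -16, -13, -9]
  -4 vs larger child 6 at index 3, swap → [7, 6, -5, -4, -12, -16, -13, -9]
extract-max #5 returns 7:
  remove root 7; move last element -9 to root → [-9, 6, -5, -4, -12, -16, -13]
  -9 vs larger child 6 at index 1, swap → [6, -9, -5, -4, -12, -16, -13]
  -9 vs larger child -4 at index 3, swap → [6, -4, -5, -9, -12, -16, -13]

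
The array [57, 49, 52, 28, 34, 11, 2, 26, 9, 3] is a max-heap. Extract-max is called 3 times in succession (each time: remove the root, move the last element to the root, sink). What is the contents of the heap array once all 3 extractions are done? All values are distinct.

extract-max #1 returns 57:
  remove root 57; move last element 3 to root → [3, 49, 52, 28, 34, 11, 2, 26, 9]
  3 vs larger child 52 at index 2, swap → [52, 49, 3, 28, 34, 11, 2, 26, 9]
  3 vs larger child 11 at index 5, swap → [52, 49, 11, 28, 34, 3, 2, 26, 9]
extract-max #2 returns 52:
  remove root 52; move last element 9 to root → [9, 49, 11, 28, 34, 3, 2, 26]
  9 vs larger child 49 at index 1, swap → [49, 9, 11, 28, 34, 3, 2, 26]
  9 vs larger child 34 at index 4, swap → [49, 34, 11, 28, 9, 3, 2, 26]
extract-max #3 returns 49:
  remove root 49; move last element 26 to root → [26, 34, 11, 28, 9, 3, 2]
  26 vs larger child 34 at index 1, swap → [34, 26, 11, 28, 9, 3, 2]
  26 vs larger child 28 at index 3, swap → [34, 28, 11, 26, 9, 3, 2]

[34, 28, 11, 26, 9, 3, 2]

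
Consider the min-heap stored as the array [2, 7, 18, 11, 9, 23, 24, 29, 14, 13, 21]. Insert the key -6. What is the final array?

[-6, 7, 2, 11, 9, 18, 24, 29, 14, 13, 21, 23]

append -6 at index 11 → [2, 7, 18, 11, 9, 23, 24, 29, 14, 13, 21, -6]
-6 < parent 23 at index 5, swap → [2, 7, 18, 11, 9, -6, 24, 29, 14, 13, 21, 23]
-6 < parent 18 at index 2, swap → [2, 7, -6, 11, 9, 18, 24, 29, 14, 13, 21, 23]
-6 < parent 2 at index 0, swap → [-6, 7, 2, 11, 9, 18, 24, 29, 14, 13, 21, 23]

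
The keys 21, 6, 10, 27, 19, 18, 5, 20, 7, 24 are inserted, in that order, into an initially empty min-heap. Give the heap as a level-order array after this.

[5, 7, 6, 19, 21, 18, 10, 27, 20, 24]

Insert 21:
  append 21 at index 0 → [21] (no swap needed)
Insert 6:
  append 6 at index 1 → [21, 6]
  6 < parent 21 at index 0, swap → [6, 21]
Insert 10:
  append 10 at index 2 → [6, 21, 10] (no swap needed)
Insert 27:
  append 27 at index 3 → [6, 21, 10, 27] (no swap needed)
Insert 19:
  append 19 at index 4 → [6, 21, 10, 27, 19]
  19 < parent 21 at index 1, swap → [6, 19, 10, 27, 21]
Insert 18:
  append 18 at index 5 → [6, 19, 10, 27, 21, 18] (no swap needed)
Insert 5:
  append 5 at index 6 → [6, 19, 10, 27, 21, 18, 5]
  5 < parent 10 at index 2, swap → [6, 19, 5, 27, 21, 18, 10]
  5 < parent 6 at index 0, swap → [5, 19, 6, 27, 21, 18, 10]
Insert 20:
  append 20 at index 7 → [5, 19, 6, 27, 21, 18, 10, 20]
  20 < parent 27 at index 3, swap → [5, 19, 6, 20, 21, 18, 10, 27]
Insert 7:
  append 7 at index 8 → [5, 19, 6, 20, 21, 18, 10, 27, 7]
  7 < parent 20 at index 3, swap → [5, 19, 6, 7, 21, 18, 10, 27, 20]
  7 < parent 19 at index 1, swap → [5, 7, 6, 19, 21, 18, 10, 27, 20]
Insert 24:
  append 24 at index 9 → [5, 7, 6, 19, 21, 18, 10, 27, 20, 24] (no swap needed)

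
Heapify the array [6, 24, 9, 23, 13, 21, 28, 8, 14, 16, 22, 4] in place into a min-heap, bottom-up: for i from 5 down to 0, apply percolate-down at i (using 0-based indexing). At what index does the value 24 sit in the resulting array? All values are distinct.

sift down from index 5:
  21 vs only child 4 at index 11, swap → [6, 24, 9, 23, 13, 4, 28, 8, 14, 16, 22, 21]
sift down from index 4: already satisfies heap property
sift down from index 3:
  23 vs smaller child 8 at index 7, swap → [6, 24, 9, 8, 13, 4, 28, 23, 14, 16, 22, 21]
sift down from index 2:
  9 vs smaller child 4 at index 5, swap → [6, 24, 4, 8, 13, 9, 28, 23, 14, 16, 22, 21]
sift down from index 1:
  24 vs smaller child 8 at index 3, swap → [6, 8, 4, 24, 13, 9, 28, 23, 14, 16, 22, 21]
  24 vs smaller child 14 at index 8, swap → [6, 8, 4, 14, 13, 9, 28, 23, 24, 16, 22, 21]
sift down from index 0:
  6 vs smaller child 4 at index 2, swap → [4, 8, 6, 14, 13, 9, 28, 23, 24, 16, 22, 21]
resulting array: [4, 8, 6, 14, 13, 9, 28, 23, 24, 16, 22, 21]

8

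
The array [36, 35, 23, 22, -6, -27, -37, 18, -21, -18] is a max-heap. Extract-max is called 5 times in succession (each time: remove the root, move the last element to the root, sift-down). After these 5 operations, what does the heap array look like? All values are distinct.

[-6, -18, -21, -27, -37]

extract-max #1 returns 36:
  remove root 36; move last element -18 to root → [-18, 35, 23, 22, -6, -27, -37, 18, -21]
  -18 vs larger child 35 at index 1, swap → [35, -18, 23, 22, -6, -27, -37, 18, -21]
  -18 vs larger child 22 at index 3, swap → [35, 22, 23, -18, -6, -27, -37, 18, -21]
  -18 vs larger child 18 at index 7, swap → [35, 22, 23, 18, -6, -27, -37, -18, -21]
extract-max #2 returns 35:
  remove root 35; move last element -21 to root → [-21, 22, 23, 18, -6, -27, -37, -18]
  -21 vs larger child 23 at index 2, swap → [23, 22, -21, 18, -6, -27, -37, -18]
extract-max #3 returns 23:
  remove root 23; move last element -18 to root → [-18, 22, -21, 18, -6, -27, -37]
  -18 vs larger child 22 at index 1, swap → [22, -18, -21, 18, -6, -27, -37]
  -18 vs larger child 18 at index 3, swap → [22, 18, -21, -18, -6, -27, -37]
extract-max #4 returns 22:
  remove root 22; move last element -37 to root → [-37, 18, -21, -18, -6, -27]
  -37 vs larger child 18 at index 1, swap → [18, -37, -21, -18, -6, -27]
  -37 vs larger child -6 at index 4, swap → [18, -6, -21, -18, -37, -27]
extract-max #5 returns 18:
  remove root 18; move last element -27 to root → [-27, -6, -21, -18, -37]
  -27 vs larger child -6 at index 1, swap → [-6, -27, -21, -18, -37]
  -27 vs larger child -18 at index 3, swap → [-6, -18, -21, -27, -37]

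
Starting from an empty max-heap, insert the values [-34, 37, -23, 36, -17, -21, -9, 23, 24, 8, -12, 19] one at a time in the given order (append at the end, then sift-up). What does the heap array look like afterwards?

Insert -34:
  append -34 at index 0 → [-34] (no swap needed)
Insert 37:
  append 37 at index 1 → [-34, 37]
  37 > parent -34 at index 0, swap → [37, -34]
Insert -23:
  append -23 at index 2 → [37, -34, -23] (no swap needed)
Insert 36:
  append 36 at index 3 → [37, -34, -23, 36]
  36 > parent -34 at index 1, swap → [37, 36, -23, -34]
Insert -17:
  append -17 at index 4 → [37, 36, -23, -34, -17] (no swap needed)
Insert -21:
  append -21 at index 5 → [37, 36, -23, -34, -17, -21]
  -21 > parent -23 at index 2, swap → [37, 36, -21, -34, -17, -23]
Insert -9:
  append -9 at index 6 → [37, 36, -21, -34, -17, -23, -9]
  -9 > parent -21 at index 2, swap → [37, 36, -9, -34, -17, -23, -21]
Insert 23:
  append 23 at index 7 → [37, 36, -9, -34, -17, -23, -21, 23]
  23 > parent -34 at index 3, swap → [37, 36, -9, 23, -17, -23, -21, -34]
Insert 24:
  append 24 at index 8 → [37, 36, -9, 23, -17, -23, -21, -34, 24]
  24 > parent 23 at index 3, swap → [37, 36, -9, 24, -17, -23, -21, -34, 23]
Insert 8:
  append 8 at index 9 → [37, 36, -9, 24, -17, -23, -21, -34, 23, 8]
  8 > parent -17 at index 4, swap → [37, 36, -9, 24, 8, -23, -21, -34, 23, -17]
Insert -12:
  append -12 at index 10 → [37, 36, -9, 24, 8, -23, -21, -34, 23, -17, -12] (no swap needed)
Insert 19:
  append 19 at index 11 → [37, 36, -9, 24, 8, -23, -21, -34, 23, -17, -12, 19]
  19 > parent -23 at index 5, swap → [37, 36, -9, 24, 8, 19, -21, -34, 23, -17, -12, -23]
  19 > parent -9 at index 2, swap → [37, 36, 19, 24, 8, -9, -21, -34, 23, -17, -12, -23]

[37, 36, 19, 24, 8, -9, -21, -34, 23, -17, -12, -23]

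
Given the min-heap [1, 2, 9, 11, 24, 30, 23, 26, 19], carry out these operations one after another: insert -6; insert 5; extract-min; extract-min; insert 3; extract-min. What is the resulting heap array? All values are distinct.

[3, 5, 9, 11, 24, 30, 23, 26, 19]

insert -6:
  append -6 at index 9 → [1, 2, 9, 11, 24, 30, 23, 26, 19, -6]
  -6 < parent 24 at index 4, swap → [1, 2, 9, 11, -6, 30, 23, 26, 19, 24]
  -6 < parent 2 at index 1, swap → [1, -6, 9, 11, 2, 30, 23, 26, 19, 24]
  -6 < parent 1 at index 0, swap → [-6, 1, 9, 11, 2, 30, 23, 26, 19, 24]
insert 5:
  append 5 at index 10 → [-6, 1, 9, 11, 2, 30, 23, 26, 19, 24, 5] (no swap needed)
extract-min → returns -6:
  remove root -6; move last element 5 to root → [5, 1, 9, 11, 2, 30, 23, 26, 19, 24]
  5 vs smaller child 1 at index 1, swap → [1, 5, 9, 11, 2, 30, 23, 26, 19, 24]
  5 vs smaller child 2 at index 4, swap → [1, 2, 9, 11, 5, 30, 23, 26, 19, 24]
extract-min → returns 1:
  remove root 1; move last element 24 to root → [24, 2, 9, 11, 5, 30, 23, 26, 19]
  24 vs smaller child 2 at index 1, swap → [2, 24, 9, 11, 5, 30, 23, 26, 19]
  24 vs smaller child 5 at index 4, swap → [2, 5, 9, 11, 24, 30, 23, 26, 19]
insert 3:
  append 3 at index 9 → [2, 5, 9, 11, 24, 30, 23, 26, 19, 3]
  3 < parent 24 at index 4, swap → [2, 5, 9, 11, 3, 30, 23, 26, 19, 24]
  3 < parent 5 at index 1, swap → [2, 3, 9, 11, 5, 30, 23, 26, 19, 24]
extract-min → returns 2:
  remove root 2; move last element 24 to root → [24, 3, 9, 11, 5, 30, 23, 26, 19]
  24 vs smaller child 3 at index 1, swap → [3, 24, 9, 11, 5, 30, 23, 26, 19]
  24 vs smaller child 5 at index 4, swap → [3, 5, 9, 11, 24, 30, 23, 26, 19]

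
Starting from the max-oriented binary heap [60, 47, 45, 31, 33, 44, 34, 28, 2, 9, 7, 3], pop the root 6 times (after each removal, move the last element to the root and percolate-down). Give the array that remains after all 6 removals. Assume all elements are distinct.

extract-max #1 returns 60:
  remove root 60; move last element 3 to root → [3, 47, 45, 31, 33, 44, 34, 28, 2, 9, 7]
  3 vs larger child 47 at index 1, swap → [47, 3, 45, 31, 33, 44, 34, 28, 2, 9, 7]
  3 vs larger child 33 at index 4, swap → [47, 33, 45, 31, 3, 44, 34, 28, 2, 9, 7]
  3 vs larger child 9 at index 9, swap → [47, 33, 45, 31, 9, 44, 34, 28, 2, 3, 7]
extract-max #2 returns 47:
  remove root 47; move last element 7 to root → [7, 33, 45, 31, 9, 44, 34, 28, 2, 3]
  7 vs larger child 45 at index 2, swap → [45, 33, 7, 31, 9, 44, 34, 28, 2, 3]
  7 vs larger child 44 at index 5, swap → [45, 33, 44, 31, 9, 7, 34, 28, 2, 3]
extract-max #3 returns 45:
  remove root 45; move last element 3 to root → [3, 33, 44, 31, 9, 7, 34, 28, 2]
  3 vs larger child 44 at index 2, swap → [44, 33, 3, 31, 9, 7, 34, 28, 2]
  3 vs larger child 34 at index 6, swap → [44, 33, 34, 31, 9, 7, 3, 28, 2]
extract-max #4 returns 44:
  remove root 44; move last element 2 to root → [2, 33, 34, 31, 9, 7, 3, 28]
  2 vs larger child 34 at index 2, swap → [34, 33, 2, 31, 9, 7, 3, 28]
  2 vs larger child 7 at index 5, swap → [34, 33, 7, 31, 9, 2, 3, 28]
extract-max #5 returns 34:
  remove root 34; move last element 28 to root → [28, 33, 7, 31, 9, 2, 3]
  28 vs larger child 33 at index 1, swap → [33, 28, 7, 31, 9, 2, 3]
  28 vs larger child 31 at index 3, swap → [33, 31, 7, 28, 9, 2, 3]
extract-max #6 returns 33:
  remove root 33; move last element 3 to root → [3, 31, 7, 28, 9, 2]
  3 vs larger child 31 at index 1, swap → [31, 3, 7, 28, 9, 2]
  3 vs larger child 28 at index 3, swap → [31, 28, 7, 3, 9, 2]

[31, 28, 7, 3, 9, 2]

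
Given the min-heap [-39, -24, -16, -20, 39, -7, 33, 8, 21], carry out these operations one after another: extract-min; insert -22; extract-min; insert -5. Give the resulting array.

[-22, -20, -16, -5, 39, -7, 33, 21, 8]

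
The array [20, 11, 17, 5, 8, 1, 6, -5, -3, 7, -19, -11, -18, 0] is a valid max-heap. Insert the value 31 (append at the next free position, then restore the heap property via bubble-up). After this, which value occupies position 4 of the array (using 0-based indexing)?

8

append 31 at index 14 → [20, 11, 17, 5, 8, 1, 6, -5, -3, 7, -19, -11, -18, 0, 31]
31 > parent 6 at index 6, swap → [20, 11, 17, 5, 8, 1, 31, -5, -3, 7, -19, -11, -18, 0, 6]
31 > parent 17 at index 2, swap → [20, 11, 31, 5, 8, 1, 17, -5, -3, 7, -19, -11, -18, 0, 6]
31 > parent 20 at index 0, swap → [31, 11, 20, 5, 8, 1, 17, -5, -3, 7, -19, -11, -18, 0, 6]
resulting array: [31, 11, 20, 5, 8, 1, 17, -5, -3, 7, -19, -11, -18, 0, 6]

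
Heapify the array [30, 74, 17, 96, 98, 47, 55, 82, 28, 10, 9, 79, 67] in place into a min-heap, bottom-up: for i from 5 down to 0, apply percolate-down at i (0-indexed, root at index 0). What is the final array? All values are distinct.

[9, 10, 17, 28, 30, 47, 55, 82, 96, 74, 98, 79, 67]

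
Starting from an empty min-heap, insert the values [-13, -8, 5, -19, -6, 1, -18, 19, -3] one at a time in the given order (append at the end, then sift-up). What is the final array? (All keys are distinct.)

Insert -13:
  append -13 at index 0 → [-13] (no swap needed)
Insert -8:
  append -8 at index 1 → [-13, -8] (no swap needed)
Insert 5:
  append 5 at index 2 → [-13, -8, 5] (no swap needed)
Insert -19:
  append -19 at index 3 → [-13, -8, 5, -19]
  -19 < parent -8 at index 1, swap → [-13, -19, 5, -8]
  -19 < parent -13 at index 0, swap → [-19, -13, 5, -8]
Insert -6:
  append -6 at index 4 → [-19, -13, 5, -8, -6] (no swap needed)
Insert 1:
  append 1 at index 5 → [-19, -13, 5, -8, -6, 1]
  1 < parent 5 at index 2, swap → [-19, -13, 1, -8, -6, 5]
Insert -18:
  append -18 at index 6 → [-19, -13, 1, -8, -6, 5, -18]
  -18 < parent 1 at index 2, swap → [-19, -13, -18, -8, -6, 5, 1]
Insert 19:
  append 19 at index 7 → [-19, -13, -18, -8, -6, 5, 1, 19] (no swap needed)
Insert -3:
  append -3 at index 8 → [-19, -13, -18, -8, -6, 5, 1, 19, -3] (no swap needed)

[-19, -13, -18, -8, -6, 5, 1, 19, -3]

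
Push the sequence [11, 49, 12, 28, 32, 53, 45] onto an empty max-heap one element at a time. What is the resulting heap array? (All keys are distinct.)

[53, 32, 49, 11, 28, 12, 45]

Insert 11:
  append 11 at index 0 → [11] (no swap needed)
Insert 49:
  append 49 at index 1 → [11, 49]
  49 > parent 11 at index 0, swap → [49, 11]
Insert 12:
  append 12 at index 2 → [49, 11, 12] (no swap needed)
Insert 28:
  append 28 at index 3 → [49, 11, 12, 28]
  28 > parent 11 at index 1, swap → [49, 28, 12, 11]
Insert 32:
  append 32 at index 4 → [49, 28, 12, 11, 32]
  32 > parent 28 at index 1, swap → [49, 32, 12, 11, 28]
Insert 53:
  append 53 at index 5 → [49, 32, 12, 11, 28, 53]
  53 > parent 12 at index 2, swap → [49, 32, 53, 11, 28, 12]
  53 > parent 49 at index 0, swap → [53, 32, 49, 11, 28, 12]
Insert 45:
  append 45 at index 6 → [53, 32, 49, 11, 28, 12, 45] (no swap needed)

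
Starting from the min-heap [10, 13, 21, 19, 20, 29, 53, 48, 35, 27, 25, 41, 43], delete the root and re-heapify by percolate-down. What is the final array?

remove root 10; move last element 43 to root → [43, 13, 21, 19, 20, 29, 53, 48, 35, 27, 25, 41]
43 vs smaller child 13 at index 1, swap → [13, 43, 21, 19, 20, 29, 53, 48, 35, 27, 25, 41]
43 vs smaller child 19 at index 3, swap → [13, 19, 21, 43, 20, 29, 53, 48, 35, 27, 25, 41]
43 vs smaller child 35 at index 8, swap → [13, 19, 21, 35, 20, 29, 53, 48, 43, 27, 25, 41]

[13, 19, 21, 35, 20, 29, 53, 48, 43, 27, 25, 41]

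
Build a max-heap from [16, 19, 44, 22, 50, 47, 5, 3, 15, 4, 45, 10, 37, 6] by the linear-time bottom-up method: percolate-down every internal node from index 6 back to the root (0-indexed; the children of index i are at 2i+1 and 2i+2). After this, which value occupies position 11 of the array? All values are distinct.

10

sift down from index 6:
  5 vs only child 6 at index 13, swap → [16, 19, 44, 22, 50, 47, 6, 3, 15, 4, 45, 10, 37, 5]
sift down from index 5: already satisfies heap property
sift down from index 4: already satisfies heap property
sift down from index 3: already satisfies heap property
sift down from index 2:
  44 vs larger child 47 at index 5, swap → [16, 19, 47, 22, 50, 44, 6, 3, 15, 4, 45, 10, 37, 5]
sift down from index 1:
  19 vs larger child 50 at index 4, swap → [16, 50, 47, 22, 19, 44, 6, 3, 15, 4, 45, 10, 37, 5]
  19 vs larger child 45 at index 10, swap → [16, 50, 47, 22, 45, 44, 6, 3, 15, 4, 19, 10, 37, 5]
sift down from index 0:
  16 vs larger child 50 at index 1, swap → [50, 16, 47, 22, 45, 44, 6, 3, 15, 4, 19, 10, 37, 5]
  16 vs larger child 45 at index 4, swap → [50, 45, 47, 22, 16, 44, 6, 3, 15, 4, 19, 10, 37, 5]
  16 vs larger child 19 at index 10, swap → [50, 45, 47, 22, 19, 44, 6, 3, 15, 4, 16, 10, 37, 5]
resulting array: [50, 45, 47, 22, 19, 44, 6, 3, 15, 4, 16, 10, 37, 5]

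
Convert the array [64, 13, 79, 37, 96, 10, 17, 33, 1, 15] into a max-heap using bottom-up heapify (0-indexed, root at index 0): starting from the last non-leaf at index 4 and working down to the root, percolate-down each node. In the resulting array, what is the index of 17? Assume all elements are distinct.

6

sift down from index 4: already satisfies heap property
sift down from index 3: already satisfies heap property
sift down from index 2: already satisfies heap property
sift down from index 1:
  13 vs larger child 96 at index 4, swap → [64, 96, 79, 37, 13, 10, 17, 33, 1, 15]
  13 vs only child 15 at index 9, swap → [64, 96, 79, 37, 15, 10, 17, 33, 1, 13]
sift down from index 0:
  64 vs larger child 96 at index 1, swap → [96, 64, 79, 37, 15, 10, 17, 33, 1, 13]
resulting array: [96, 64, 79, 37, 15, 10, 17, 33, 1, 13]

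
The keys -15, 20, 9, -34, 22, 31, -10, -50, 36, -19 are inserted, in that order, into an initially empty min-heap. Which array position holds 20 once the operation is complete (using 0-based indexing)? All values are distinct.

7

Insert -15:
  append -15 at index 0 → [-15] (no swap needed)
Insert 20:
  append 20 at index 1 → [-15, 20] (no swap needed)
Insert 9:
  append 9 at index 2 → [-15, 20, 9] (no swap needed)
Insert -34:
  append -34 at index 3 → [-15, 20, 9, -34]
  -34 < parent 20 at index 1, swap → [-15, -34, 9, 20]
  -34 < parent -15 at index 0, swap → [-34, -15, 9, 20]
Insert 22:
  append 22 at index 4 → [-34, -15, 9, 20, 22] (no swap needed)
Insert 31:
  append 31 at index 5 → [-34, -15, 9, 20, 22, 31] (no swap needed)
Insert -10:
  append -10 at index 6 → [-34, -15, 9, 20, 22, 31, -10]
  -10 < parent 9 at index 2, swap → [-34, -15, -10, 20, 22, 31, 9]
Insert -50:
  append -50 at index 7 → [-34, -15, -10, 20, 22, 31, 9, -50]
  -50 < parent 20 at index 3, swap → [-34, -15, -10, -50, 22, 31, 9, 20]
  -50 < parent -15 at index 1, swap → [-34, -50, -10, -15, 22, 31, 9, 20]
  -50 < parent -34 at index 0, swap → [-50, -34, -10, -15, 22, 31, 9, 20]
Insert 36:
  append 36 at index 8 → [-50, -34, -10, -15, 22, 31, 9, 20, 36] (no swap needed)
Insert -19:
  append -19 at index 9 → [-50, -34, -10, -15, 22, 31, 9, 20, 36, -19]
  -19 < parent 22 at index 4, swap → [-50, -34, -10, -15, -19, 31, 9, 20, 36, 22]
resulting array: [-50, -34, -10, -15, -19, 31, 9, 20, 36, 22]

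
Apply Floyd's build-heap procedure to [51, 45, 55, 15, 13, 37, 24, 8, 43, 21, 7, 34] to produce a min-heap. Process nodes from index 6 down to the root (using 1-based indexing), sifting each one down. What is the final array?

sift down from index 6:
  37 vs only child 34 at index 12, swap → [51, 45, 55, 15, 13, 34, 24, 8, 43, 21, 7, 37]
sift down from index 5:
  13 vs smaller child 7 at index 11, swap → [51, 45, 55, 15, 7, 34, 24, 8, 43, 21, 13, 37]
sift down from index 4:
  15 vs smaller child 8 at index 8, swap → [51, 45, 55, 8, 7, 34, 24, 15, 43, 21, 13, 37]
sift down from index 3:
  55 vs smaller child 24 at index 7, swap → [51, 45, 24, 8, 7, 34, 55, 15, 43, 21, 13, 37]
sift down from index 2:
  45 vs smaller child 7 at index 5, swap → [51, 7, 24, 8, 45, 34, 55, 15, 43, 21, 13, 37]
  45 vs smaller child 13 at index 11, swap → [51, 7, 24, 8, 13, 34, 55, 15, 43, 21, 45, 37]
sift down from index 1:
  51 vs smaller child 7 at index 2, swap → [7, 51, 24, 8, 13, 34, 55, 15, 43, 21, 45, 37]
  51 vs smaller child 8 at index 4, swap → [7, 8, 24, 51, 13, 34, 55, 15, 43, 21, 45, 37]
  51 vs smaller child 15 at index 8, swap → [7, 8, 24, 15, 13, 34, 55, 51, 43, 21, 45, 37]

[7, 8, 24, 15, 13, 34, 55, 51, 43, 21, 45, 37]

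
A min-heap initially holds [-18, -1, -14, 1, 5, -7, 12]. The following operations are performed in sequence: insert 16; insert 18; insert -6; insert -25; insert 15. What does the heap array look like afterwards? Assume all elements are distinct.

[-25, -18, -14, 1, -6, -7, 12, 16, 18, 5, -1, 15]

insert 16:
  append 16 at index 7 → [-18, -1, -14, 1, 5, -7, 12, 16] (no swap needed)
insert 18:
  append 18 at index 8 → [-18, -1, -14, 1, 5, -7, 12, 16, 18] (no swap needed)
insert -6:
  append -6 at index 9 → [-18, -1, -14, 1, 5, -7, 12, 16, 18, -6]
  -6 < parent 5 at index 4, swap → [-18, -1, -14, 1, -6, -7, 12, 16, 18, 5]
  -6 < parent -1 at index 1, swap → [-18, -6, -14, 1, -1, -7, 12, 16, 18, 5]
insert -25:
  append -25 at index 10 → [-18, -6, -14, 1, -1, -7, 12, 16, 18, 5, -25]
  -25 < parent -1 at index 4, swap → [-18, -6, -14, 1, -25, -7, 12, 16, 18, 5, -1]
  -25 < parent -6 at index 1, swap → [-18, -25, -14, 1, -6, -7, 12, 16, 18, 5, -1]
  -25 < parent -18 at index 0, swap → [-25, -18, -14, 1, -6, -7, 12, 16, 18, 5, -1]
insert 15:
  append 15 at index 11 → [-25, -18, -14, 1, -6, -7, 12, 16, 18, 5, -1, 15] (no swap needed)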